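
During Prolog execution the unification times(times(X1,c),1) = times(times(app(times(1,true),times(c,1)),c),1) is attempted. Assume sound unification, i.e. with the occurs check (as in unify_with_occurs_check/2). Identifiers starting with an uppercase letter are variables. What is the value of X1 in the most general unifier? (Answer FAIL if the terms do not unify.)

app(times(1,true),times(c,1))

Decompose times/2: times(X1,c) = times(app(times(1,true),times(c,1)),c),  1 = 1.
Decompose times/2: X1 = app(times(1,true),times(c,1)),  c = c.
Bind X1 := app(times(1,true),times(c,1)); no other remaining equation mentions X1.
Delete trivial equation c = c.
Delete trivial equation 1 = 1.
MGU = { X1 = app(times(1,true),times(c,1)) }, so X1 = app(times(1,true),times(c,1)).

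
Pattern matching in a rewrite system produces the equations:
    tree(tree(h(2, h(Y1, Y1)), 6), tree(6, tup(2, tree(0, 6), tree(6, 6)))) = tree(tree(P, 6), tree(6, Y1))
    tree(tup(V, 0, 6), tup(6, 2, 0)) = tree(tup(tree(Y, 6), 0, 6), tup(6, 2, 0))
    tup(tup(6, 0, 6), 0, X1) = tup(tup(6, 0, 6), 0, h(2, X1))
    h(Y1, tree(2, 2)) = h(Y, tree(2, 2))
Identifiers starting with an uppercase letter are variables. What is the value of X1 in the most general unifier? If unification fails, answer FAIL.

Decompose tree/2: tree(h(2, h(Y1, Y1)), 6) = tree(P, 6),  tree(6, tup(2, tree(0, 6), tree(6, 6))) = tree(6, Y1).
Decompose tree/2: h(2, h(Y1, Y1)) = P,  6 = 6.
Bind P := h(2, h(Y1, Y1)); no other remaining equation mentions P.
Delete trivial equation 6 = 6.
Decompose tree/2: 6 = 6,  tup(2, tree(0, 6), tree(6, 6)) = Y1.
Delete trivial equation 6 = 6.
Bind Y1 := tup(2, tree(0, 6), tree(6, 6)); substituting into the one remaining equation that mentions Y1 gives: h(tup(2, tree(0, 6), tree(6, 6)), tree(2, 2)) = h(Y, tree(2, 2)). Substituting into the earlier binding gives P := h(2, h(tup(2, tree(0, 6), tree(6, 6)), tup(2, tree(0, 6), tree(6, 6)))).
Decompose tree/2: tup(V, 0, 6) = tup(tree(Y, 6), 0, 6),  tup(6, 2, 0) = tup(6, 2, 0).
Decompose tup/3: V = tree(Y, 6),  0 = 0,  6 = 6.
Bind V := tree(Y, 6); no other remaining equation mentions V.
Delete trivial equation 0 = 0.
Delete trivial equation 6 = 6.
Delete trivial equation tup(6, 2, 0) = tup(6, 2, 0).
Decompose tup/3: tup(6, 0, 6) = tup(6, 0, 6),  0 = 0,  X1 = h(2, X1).
Delete trivial equation tup(6, 0, 6) = tup(6, 0, 6).
Delete trivial equation 0 = 0.
Occurs check fails: X1 occurs in h(2, X1); the equation X1 = h(2, X1) has no finite solution.

FAIL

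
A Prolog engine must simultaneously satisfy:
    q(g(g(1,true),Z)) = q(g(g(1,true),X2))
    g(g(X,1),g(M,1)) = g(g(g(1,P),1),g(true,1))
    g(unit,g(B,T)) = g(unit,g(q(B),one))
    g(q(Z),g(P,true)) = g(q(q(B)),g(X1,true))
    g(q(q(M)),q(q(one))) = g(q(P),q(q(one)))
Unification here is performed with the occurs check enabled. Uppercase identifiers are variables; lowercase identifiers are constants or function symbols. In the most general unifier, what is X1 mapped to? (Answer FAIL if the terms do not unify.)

FAIL

Decompose q/1: g(g(1,true),Z) = g(g(1,true),X2).
Decompose g/2: g(1,true) = g(1,true),  Z = X2.
Delete trivial equation g(1,true) = g(1,true).
Bind Z := X2; substituting into the one remaining equation that mentions Z gives: g(q(X2),g(P,true)) = g(q(q(B)),g(X1,true)).
Decompose g/2: g(X,1) = g(g(1,P),1),  g(M,1) = g(true,1).
Decompose g/2: X = g(1,P),  1 = 1.
Bind X := g(1,P); no other remaining equation mentions X.
Delete trivial equation 1 = 1.
Decompose g/2: M = true,  1 = 1.
Bind M := true; substituting into the one remaining equation that mentions M gives: g(q(q(true)),q(q(one))) = g(q(P),q(q(one))).
Delete trivial equation 1 = 1.
Decompose g/2: unit = unit,  g(B,T) = g(q(B),one).
Delete trivial equation unit = unit.
Decompose g/2: B = q(B),  T = one.
Occurs check fails: B occurs in q(B); the equation B = q(B) has no finite solution.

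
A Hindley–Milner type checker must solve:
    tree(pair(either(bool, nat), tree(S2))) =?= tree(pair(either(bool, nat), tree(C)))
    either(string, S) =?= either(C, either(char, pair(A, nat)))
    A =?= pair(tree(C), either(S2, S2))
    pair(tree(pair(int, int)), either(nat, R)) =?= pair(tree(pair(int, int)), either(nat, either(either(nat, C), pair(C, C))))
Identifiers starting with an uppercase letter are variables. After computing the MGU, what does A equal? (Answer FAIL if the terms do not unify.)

Decompose tree/1: pair(either(bool, nat), tree(S2)) =?= pair(either(bool, nat), tree(C)).
Decompose pair/2: either(bool, nat) =?= either(bool, nat),  tree(S2) =?= tree(C).
Delete trivial equation either(bool, nat) =?= either(bool, nat).
Decompose tree/1: S2 =?= C.
Bind S2 := C; substituting into the one remaining equation that mentions S2 gives: A =?= pair(tree(C), either(C, C)).
Decompose either/2: string =?= C,  S =?= either(char, pair(A, nat)).
Bind C := string; substituting into the 2 remaining equations that mention C gives: A =?= pair(tree(string), either(string, string)),  pair(tree(pair(int, int)), either(nat, R)) =?= pair(tree(pair(int, int)), either(nat, either(either(nat, string), pair(string, string)))). Substituting into the earlier binding gives S2 := string.
Bind S := either(char, pair(A, nat)); no other remaining equation mentions S.
Bind A := pair(tree(string), either(string, string)); no other remaining equation mentions A. Substituting into the earlier binding gives S := either(char, pair(pair(tree(string), either(string, string)), nat)).
Decompose pair/2: tree(pair(int, int)) =?= tree(pair(int, int)),  either(nat, R) =?= either(nat, either(either(nat, string), pair(string, string))).
Delete trivial equation tree(pair(int, int)) =?= tree(pair(int, int)).
Decompose either/2: nat =?= nat,  R =?= either(either(nat, string), pair(string, string)).
Delete trivial equation nat =?= nat.
Bind R := either(either(nat, string), pair(string, string)).
MGU = { S2 -> string, C -> string, S -> either(char, pair(pair(tree(string), either(string, string)), nat)), A -> pair(tree(string), either(string, string)), R -> either(either(nat, string), pair(string, string)) }, so A -> pair(tree(string), either(string, string)).

pair(tree(string), either(string, string))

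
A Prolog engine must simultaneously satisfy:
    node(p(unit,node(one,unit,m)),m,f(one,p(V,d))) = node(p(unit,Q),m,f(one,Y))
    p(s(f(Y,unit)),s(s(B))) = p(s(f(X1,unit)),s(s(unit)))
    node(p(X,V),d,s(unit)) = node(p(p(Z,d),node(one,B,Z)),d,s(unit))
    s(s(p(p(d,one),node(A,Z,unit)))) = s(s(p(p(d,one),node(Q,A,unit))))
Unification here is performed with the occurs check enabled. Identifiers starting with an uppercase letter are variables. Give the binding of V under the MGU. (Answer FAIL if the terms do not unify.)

node(one,unit,node(one,unit,m))

Decompose node/3: p(unit,node(one,unit,m)) = p(unit,Q),  m = m,  f(one,p(V,d)) = f(one,Y).
Decompose p/2: unit = unit,  node(one,unit,m) = Q.
Delete trivial equation unit = unit.
Bind Q := node(one,unit,m); substituting into the one remaining equation that mentions Q gives: s(s(p(p(d,one),node(A,Z,unit)))) = s(s(p(p(d,one),node(node(one,unit,m),A,unit)))).
Delete trivial equation m = m.
Decompose f/2: one = one,  p(V,d) = Y.
Delete trivial equation one = one.
Bind Y := p(V,d); substituting into the one remaining equation that mentions Y gives: p(s(f(p(V,d),unit)),s(s(B))) = p(s(f(X1,unit)),s(s(unit))).
Decompose p/2: s(f(p(V,d),unit)) = s(f(X1,unit)),  s(s(B)) = s(s(unit)).
Decompose s/1: f(p(V,d),unit) = f(X1,unit).
Decompose f/2: p(V,d) = X1,  unit = unit.
Bind X1 := p(V,d); no other remaining equation mentions X1.
Delete trivial equation unit = unit.
Decompose s/1: s(B) = s(unit).
Decompose s/1: B = unit.
Bind B := unit; substituting into the one remaining equation that mentions B gives: node(p(X,V),d,s(unit)) = node(p(p(Z,d),node(one,unit,Z)),d,s(unit)).
Decompose node/3: p(X,V) = p(p(Z,d),node(one,unit,Z)),  d = d,  s(unit) = s(unit).
Decompose p/2: X = p(Z,d),  V = node(one,unit,Z).
Bind X := p(Z,d); no other remaining equation mentions X.
Bind V := node(one,unit,Z); no other remaining equation mentions V. Substituting into the earlier bindings gives Y := p(node(one,unit,Z),d), X1 := p(node(one,unit,Z),d).
Delete trivial equation d = d.
Delete trivial equation s(unit) = s(unit).
Decompose s/1: s(p(p(d,one),node(A,Z,unit))) = s(p(p(d,one),node(node(one,unit,m),A,unit))).
Decompose s/1: p(p(d,one),node(A,Z,unit)) = p(p(d,one),node(node(one,unit,m),A,unit)).
Decompose p/2: p(d,one) = p(d,one),  node(A,Z,unit) = node(node(one,unit,m),A,unit).
Delete trivial equation p(d,one) = p(d,one).
Decompose node/3: A = node(one,unit,m),  Z = A,  unit = unit.
Bind A := node(one,unit,m); substituting into the one remaining equation that mentions A gives: Z = node(one,unit,m).
Bind Z := node(one,unit,m); no other remaining equation mentions Z. Substituting into the earlier bindings gives Y := p(node(one,unit,node(one,unit,m)),d), X1 := p(node(one,unit,node(one,unit,m)),d), X := p(node(one,unit,m),d), V := node(one,unit,node(one,unit,m)).
Delete trivial equation unit = unit.
MGU = { Q = node(one,unit,m), Y = p(node(one,unit,node(one,unit,m)),d), X1 = p(node(one,unit,node(one,unit,m)),d), B = unit, X = p(node(one,unit,m),d), V = node(one,unit,node(one,unit,m)), A = node(one,unit,m), Z = node(one,unit,m) }, so V = node(one,unit,node(one,unit,m)).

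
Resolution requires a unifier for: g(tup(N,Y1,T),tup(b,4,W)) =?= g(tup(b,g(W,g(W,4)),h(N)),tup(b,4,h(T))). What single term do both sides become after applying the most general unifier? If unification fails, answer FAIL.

Decompose g/2: tup(N,Y1,T) =?= tup(b,g(W,g(W,4)),h(N)),  tup(b,4,W) =?= tup(b,4,h(T)).
Decompose tup/3: N =?= b,  Y1 =?= g(W,g(W,4)),  T =?= h(N).
Bind N := b; substituting into the one remaining equation that mentions N gives: T =?= h(b).
Bind Y1 := g(W,g(W,4)); no other remaining equation mentions Y1.
Bind T := h(b); substituting into the remaining equation gives: tup(b,4,W) =?= tup(b,4,h(h(b))).
Decompose tup/3: b =?= b,  4 =?= 4,  W =?= h(h(b)).
Delete trivial equation b =?= b.
Delete trivial equation 4 =?= 4.
Bind W := h(h(b)). Substituting into the earlier binding gives Y1 := g(h(h(b)),g(h(h(b)),4)).
Applying the MGU to either side gives g(tup(b,g(h(h(b)),g(h(h(b)),4)),h(b)),tup(b,4,h(h(b)))).

g(tup(b,g(h(h(b)),g(h(h(b)),4)),h(b)),tup(b,4,h(h(b))))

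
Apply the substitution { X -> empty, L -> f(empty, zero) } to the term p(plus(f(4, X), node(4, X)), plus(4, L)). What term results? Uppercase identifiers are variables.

Replace each occurrence of X with empty.
Replace each occurrence of L with f(empty, zero).
Result: p(plus(f(4, empty), node(4, empty)), plus(4, f(empty, zero))).

p(plus(f(4, empty), node(4, empty)), plus(4, f(empty, zero)))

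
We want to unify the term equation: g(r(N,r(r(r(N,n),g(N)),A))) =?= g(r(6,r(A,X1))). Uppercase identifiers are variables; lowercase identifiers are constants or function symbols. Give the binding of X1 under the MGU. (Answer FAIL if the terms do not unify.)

Decompose g/1: r(N,r(r(r(N,n),g(N)),A)) =?= r(6,r(A,X1)).
Decompose r/2: N =?= 6,  r(r(r(N,n),g(N)),A) =?= r(A,X1).
Bind N := 6; substituting into the remaining equation gives: r(r(r(6,n),g(6)),A) =?= r(A,X1).
Decompose r/2: r(r(6,n),g(6)) =?= A,  A =?= X1.
Bind A := r(r(6,n),g(6)); substituting into the remaining equation gives: r(r(6,n),g(6)) =?= X1.
Bind X1 := r(r(6,n),g(6)).
MGU = { N -> 6, A -> r(r(6,n),g(6)), X1 -> r(r(6,n),g(6)) }, so X1 -> r(r(6,n),g(6)).

r(r(6,n),g(6))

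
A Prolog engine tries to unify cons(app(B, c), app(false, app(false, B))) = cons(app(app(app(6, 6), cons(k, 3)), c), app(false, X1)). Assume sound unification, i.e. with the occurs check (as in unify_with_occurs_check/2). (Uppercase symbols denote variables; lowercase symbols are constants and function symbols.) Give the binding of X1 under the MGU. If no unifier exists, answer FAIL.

Decompose cons/2: app(B, c) = app(app(app(6, 6), cons(k, 3)), c),  app(false, app(false, B)) = app(false, X1).
Decompose app/2: B = app(app(6, 6), cons(k, 3)),  c = c.
Bind B := app(app(6, 6), cons(k, 3)); substituting into the one remaining equation that mentions B gives: app(false, app(false, app(app(6, 6), cons(k, 3)))) = app(false, X1).
Delete trivial equation c = c.
Decompose app/2: false = false,  app(false, app(app(6, 6), cons(k, 3))) = X1.
Delete trivial equation false = false.
Bind X1 := app(false, app(app(6, 6), cons(k, 3))).
MGU = { B -> app(app(6, 6), cons(k, 3)), X1 -> app(false, app(app(6, 6), cons(k, 3))) }, so X1 -> app(false, app(app(6, 6), cons(k, 3))).

app(false, app(app(6, 6), cons(k, 3)))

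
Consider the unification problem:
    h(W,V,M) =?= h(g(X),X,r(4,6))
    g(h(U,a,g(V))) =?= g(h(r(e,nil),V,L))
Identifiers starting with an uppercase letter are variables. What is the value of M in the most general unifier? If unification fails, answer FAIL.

Decompose h/3: W =?= g(X),  V =?= X,  M =?= r(4,6).
Bind W := g(X); no other remaining equation mentions W.
Bind V := X; substituting into the one remaining equation that mentions V gives: g(h(U,a,g(X))) =?= g(h(r(e,nil),X,L)).
Bind M := r(4,6); no other remaining equation mentions M.
Decompose g/1: h(U,a,g(X)) =?= h(r(e,nil),X,L).
Decompose h/3: U =?= r(e,nil),  a =?= X,  g(X) =?= L.
Bind U := r(e,nil); no other remaining equation mentions U.
Bind X := a; substituting into the remaining equation gives: g(a) =?= L. Substituting into the earlier bindings gives W := g(a), V := a.
Bind L := g(a).
MGU = { W -> g(a), V -> a, M -> r(4,6), U -> r(e,nil), X -> a, L -> g(a) }, so M -> r(4,6).

r(4,6)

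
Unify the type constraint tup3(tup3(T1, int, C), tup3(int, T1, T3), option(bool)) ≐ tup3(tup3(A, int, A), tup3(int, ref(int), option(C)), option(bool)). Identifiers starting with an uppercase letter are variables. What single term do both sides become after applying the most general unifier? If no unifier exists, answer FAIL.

tup3(tup3(ref(int), int, ref(int)), tup3(int, ref(int), option(ref(int))), option(bool))

Decompose tup3/3: tup3(T1, int, C) ≐ tup3(A, int, A),  tup3(int, T1, T3) ≐ tup3(int, ref(int), option(C)),  option(bool) ≐ option(bool).
Decompose tup3/3: T1 ≐ A,  int ≐ int,  C ≐ A.
Bind T1 := A; substituting into the one remaining equation that mentions T1 gives: tup3(int, A, T3) ≐ tup3(int, ref(int), option(C)).
Delete trivial equation int ≐ int.
Bind C := A; substituting into the one remaining equation that mentions C gives: tup3(int, A, T3) ≐ tup3(int, ref(int), option(A)).
Decompose tup3/3: int ≐ int,  A ≐ ref(int),  T3 ≐ option(A).
Delete trivial equation int ≐ int.
Bind A := ref(int); substituting into the one remaining equation that mentions A gives: T3 ≐ option(ref(int)). Substituting into the earlier bindings gives T1 := ref(int), C := ref(int).
Bind T3 := option(ref(int)); no other remaining equation mentions T3.
Delete trivial equation option(bool) ≐ option(bool).
Applying the MGU to either side gives tup3(tup3(ref(int), int, ref(int)), tup3(int, ref(int), option(ref(int))), option(bool)).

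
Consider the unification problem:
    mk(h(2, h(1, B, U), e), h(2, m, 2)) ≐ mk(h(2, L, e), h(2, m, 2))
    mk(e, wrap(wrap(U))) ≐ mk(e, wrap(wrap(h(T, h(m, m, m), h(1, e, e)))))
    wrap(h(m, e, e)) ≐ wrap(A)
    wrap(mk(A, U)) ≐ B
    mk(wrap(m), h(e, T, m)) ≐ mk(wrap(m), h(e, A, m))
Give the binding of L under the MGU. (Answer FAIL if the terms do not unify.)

Decompose mk/2: h(2, h(1, B, U), e) ≐ h(2, L, e),  h(2, m, 2) ≐ h(2, m, 2).
Decompose h/3: 2 ≐ 2,  h(1, B, U) ≐ L,  e ≐ e.
Delete trivial equation 2 ≐ 2.
Bind L := h(1, B, U); no other remaining equation mentions L.
Delete trivial equation e ≐ e.
Delete trivial equation h(2, m, 2) ≐ h(2, m, 2).
Decompose mk/2: e ≐ e,  wrap(wrap(U)) ≐ wrap(wrap(h(T, h(m, m, m), h(1, e, e)))).
Delete trivial equation e ≐ e.
Decompose wrap/1: wrap(U) ≐ wrap(h(T, h(m, m, m), h(1, e, e))).
Decompose wrap/1: U ≐ h(T, h(m, m, m), h(1, e, e)).
Bind U := h(T, h(m, m, m), h(1, e, e)); substituting into the one remaining equation that mentions U gives: wrap(mk(A, h(T, h(m, m, m), h(1, e, e)))) ≐ B. Substituting into the earlier binding gives L := h(1, B, h(T, h(m, m, m), h(1, e, e))).
Decompose wrap/1: h(m, e, e) ≐ A.
Bind A := h(m, e, e); substituting into the remaining equations gives: wrap(mk(h(m, e, e), h(T, h(m, m, m), h(1, e, e)))) ≐ B,  mk(wrap(m), h(e, T, m)) ≐ mk(wrap(m), h(e, h(m, e, e), m)).
Bind B := wrap(mk(h(m, e, e), h(T, h(m, m, m), h(1, e, e)))); no other remaining equation mentions B. Substituting into the earlier binding gives L := h(1, wrap(mk(h(m, e, e), h(T, h(m, m, m), h(1, e, e)))), h(T, h(m, m, m), h(1, e, e))).
Decompose mk/2: wrap(m) ≐ wrap(m),  h(e, T, m) ≐ h(e, h(m, e, e), m).
Delete trivial equation wrap(m) ≐ wrap(m).
Decompose h/3: e ≐ e,  T ≐ h(m, e, e),  m ≐ m.
Delete trivial equation e ≐ e.
Bind T := h(m, e, e); no other remaining equation mentions T. Substituting into the earlier bindings gives L := h(1, wrap(mk(h(m, e, e), h(h(m, e, e), h(m, m, m), h(1, e, e)))), h(h(m, e, e), h(m, m, m), h(1, e, e))), U := h(h(m, e, e), h(m, m, m), h(1, e, e)), B := wrap(mk(h(m, e, e), h(h(m, e, e), h(m, m, m), h(1, e, e)))).
Delete trivial equation m ≐ m.
MGU = { L ↦ h(1, wrap(mk(h(m, e, e), h(h(m, e, e), h(m, m, m), h(1, e, e)))), h(h(m, e, e), h(m, m, m), h(1, e, e))), U ↦ h(h(m, e, e), h(m, m, m), h(1, e, e)), A ↦ h(m, e, e), B ↦ wrap(mk(h(m, e, e), h(h(m, e, e), h(m, m, m), h(1, e, e)))), T ↦ h(m, e, e) }, so L ↦ h(1, wrap(mk(h(m, e, e), h(h(m, e, e), h(m, m, m), h(1, e, e)))), h(h(m, e, e), h(m, m, m), h(1, e, e))).

h(1, wrap(mk(h(m, e, e), h(h(m, e, e), h(m, m, m), h(1, e, e)))), h(h(m, e, e), h(m, m, m), h(1, e, e)))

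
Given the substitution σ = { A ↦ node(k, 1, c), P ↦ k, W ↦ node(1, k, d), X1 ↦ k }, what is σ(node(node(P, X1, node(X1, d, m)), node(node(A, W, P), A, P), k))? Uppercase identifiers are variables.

node(node(k, k, node(k, d, m)), node(node(node(k, 1, c), node(1, k, d), k), node(k, 1, c), k), k)

Replace each occurrence of A with node(k, 1, c).
Replace each occurrence of P with k.
Replace each occurrence of W with node(1, k, d).
Replace each occurrence of X1 with k.
Result: node(node(k, k, node(k, d, m)), node(node(node(k, 1, c), node(1, k, d), k), node(k, 1, c), k), k).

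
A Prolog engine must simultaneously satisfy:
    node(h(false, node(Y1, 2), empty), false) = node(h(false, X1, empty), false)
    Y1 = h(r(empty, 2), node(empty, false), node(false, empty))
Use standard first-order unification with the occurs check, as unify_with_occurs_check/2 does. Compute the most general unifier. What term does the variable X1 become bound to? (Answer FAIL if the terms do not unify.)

Decompose node/2: h(false, node(Y1, 2), empty) = h(false, X1, empty),  false = false.
Decompose h/3: false = false,  node(Y1, 2) = X1,  empty = empty.
Delete trivial equation false = false.
Bind X1 := node(Y1, 2); no other remaining equation mentions X1.
Delete trivial equation empty = empty.
Delete trivial equation false = false.
Bind Y1 := h(r(empty, 2), node(empty, false), node(false, empty)). Substituting into the earlier binding gives X1 := node(h(r(empty, 2), node(empty, false), node(false, empty)), 2).
MGU = { X1 = node(h(r(empty, 2), node(empty, false), node(false, empty)), 2), Y1 = h(r(empty, 2), node(empty, false), node(false, empty)) }, so X1 = node(h(r(empty, 2), node(empty, false), node(false, empty)), 2).

node(h(r(empty, 2), node(empty, false), node(false, empty)), 2)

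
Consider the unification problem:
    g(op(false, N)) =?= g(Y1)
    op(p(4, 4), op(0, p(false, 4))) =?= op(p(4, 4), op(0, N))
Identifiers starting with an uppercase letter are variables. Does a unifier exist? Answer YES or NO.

Decompose g/1: op(false, N) =?= Y1.
Bind Y1 := op(false, N); no other remaining equation mentions Y1.
Decompose op/2: p(4, 4) =?= p(4, 4),  op(0, p(false, 4)) =?= op(0, N).
Delete trivial equation p(4, 4) =?= p(4, 4).
Decompose op/2: 0 =?= 0,  p(false, 4) =?= N.
Delete trivial equation 0 =?= 0.
Bind N := p(false, 4). Substituting into the earlier binding gives Y1 := op(false, p(false, 4)).
No equations remain and no clash or occurs-check failure arose, so a unifier exists.

YES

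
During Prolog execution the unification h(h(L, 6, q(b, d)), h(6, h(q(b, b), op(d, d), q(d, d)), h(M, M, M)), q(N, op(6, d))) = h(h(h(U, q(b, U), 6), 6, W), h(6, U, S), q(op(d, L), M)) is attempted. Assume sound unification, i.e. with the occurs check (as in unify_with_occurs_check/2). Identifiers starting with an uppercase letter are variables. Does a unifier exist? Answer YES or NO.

YES

Decompose h/3: h(L, 6, q(b, d)) = h(h(U, q(b, U), 6), 6, W),  h(6, h(q(b, b), op(d, d), q(d, d)), h(M, M, M)) = h(6, U, S),  q(N, op(6, d)) = q(op(d, L), M).
Decompose h/3: L = h(U, q(b, U), 6),  6 = 6,  q(b, d) = W.
Bind L := h(U, q(b, U), 6); substituting into the one remaining equation that mentions L gives: q(N, op(6, d)) = q(op(d, h(U, q(b, U), 6)), M).
Delete trivial equation 6 = 6.
Bind W := q(b, d); no other remaining equation mentions W.
Decompose h/3: 6 = 6,  h(q(b, b), op(d, d), q(d, d)) = U,  h(M, M, M) = S.
Delete trivial equation 6 = 6.
Bind U := h(q(b, b), op(d, d), q(d, d)); substituting into the one remaining equation that mentions U gives: q(N, op(6, d)) = q(op(d, h(h(q(b, b), op(d, d), q(d, d)), q(b, h(q(b, b), op(d, d), q(d, d))), 6)), M). Substituting into the earlier binding gives L := h(h(q(b, b), op(d, d), q(d, d)), q(b, h(q(b, b), op(d, d), q(d, d))), 6).
Bind S := h(M, M, M); no other remaining equation mentions S.
Decompose q/2: N = op(d, h(h(q(b, b), op(d, d), q(d, d)), q(b, h(q(b, b), op(d, d), q(d, d))), 6)),  op(6, d) = M.
Bind N := op(d, h(h(q(b, b), op(d, d), q(d, d)), q(b, h(q(b, b), op(d, d), q(d, d))), 6)); no other remaining equation mentions N.
Bind M := op(6, d). Substituting into the earlier binding gives S := h(op(6, d), op(6, d), op(6, d)).
No equations remain and no clash or occurs-check failure arose, so a unifier exists.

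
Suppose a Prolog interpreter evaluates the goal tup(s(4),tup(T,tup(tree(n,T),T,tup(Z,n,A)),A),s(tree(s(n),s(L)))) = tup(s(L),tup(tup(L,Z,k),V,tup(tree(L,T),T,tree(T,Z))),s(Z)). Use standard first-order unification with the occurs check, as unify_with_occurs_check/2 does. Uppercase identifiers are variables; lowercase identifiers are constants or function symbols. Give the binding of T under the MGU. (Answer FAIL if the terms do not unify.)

tup(4,tree(s(n),s(4)),k)

Decompose tup/3: s(4) = s(L),  tup(T,tup(tree(n,T),T,tup(Z,n,A)),A) = tup(tup(L,Z,k),V,tup(tree(L,T),T,tree(T,Z))),  s(tree(s(n),s(L))) = s(Z).
Decompose s/1: 4 = L.
Bind L := 4; substituting into the remaining equations gives: tup(T,tup(tree(n,T),T,tup(Z,n,A)),A) = tup(tup(4,Z,k),V,tup(tree(4,T),T,tree(T,Z))),  s(tree(s(n),s(4))) = s(Z).
Decompose tup/3: T = tup(4,Z,k),  tup(tree(n,T),T,tup(Z,n,A)) = V,  A = tup(tree(4,T),T,tree(T,Z)).
Bind T := tup(4,Z,k); substituting into the 2 remaining equations that mention T gives: tup(tree(n,tup(4,Z,k)),tup(4,Z,k),tup(Z,n,A)) = V,  A = tup(tree(4,tup(4,Z,k)),tup(4,Z,k),tree(tup(4,Z,k),Z)).
Bind V := tup(tree(n,tup(4,Z,k)),tup(4,Z,k),tup(Z,n,A)); no other remaining equation mentions V.
Bind A := tup(tree(4,tup(4,Z,k)),tup(4,Z,k),tree(tup(4,Z,k),Z)); no other remaining equation mentions A. Substituting into the earlier binding gives V := tup(tree(n,tup(4,Z,k)),tup(4,Z,k),tup(Z,n,tup(tree(4,tup(4,Z,k)),tup(4,Z,k),tree(tup(4,Z,k),Z)))).
Decompose s/1: tree(s(n),s(4)) = Z.
Bind Z := tree(s(n),s(4)). Substituting into the earlier bindings gives T := tup(4,tree(s(n),s(4)),k), V := tup(tree(n,tup(4,tree(s(n),s(4)),k)),tup(4,tree(s(n),s(4)),k),tup(tree(s(n),s(4)),n,tup(tree(4,tup(4,tree(s(n),s(4)),k)),tup(4,tree(s(n),s(4)),k),tree(tup(4,tree(s(n),s(4)),k),tree(s(n),s(4)))))), A := tup(tree(4,tup(4,tree(s(n),s(4)),k)),tup(4,tree(s(n),s(4)),k),tree(tup(4,tree(s(n),s(4)),k),tree(s(n),s(4)))).
MGU = { L ↦ 4, T ↦ tup(4,tree(s(n),s(4)),k), V ↦ tup(tree(n,tup(4,tree(s(n),s(4)),k)),tup(4,tree(s(n),s(4)),k),tup(tree(s(n),s(4)),n,tup(tree(4,tup(4,tree(s(n),s(4)),k)),tup(4,tree(s(n),s(4)),k),tree(tup(4,tree(s(n),s(4)),k),tree(s(n),s(4)))))), A ↦ tup(tree(4,tup(4,tree(s(n),s(4)),k)),tup(4,tree(s(n),s(4)),k),tree(tup(4,tree(s(n),s(4)),k),tree(s(n),s(4)))), Z ↦ tree(s(n),s(4)) }, so T ↦ tup(4,tree(s(n),s(4)),k).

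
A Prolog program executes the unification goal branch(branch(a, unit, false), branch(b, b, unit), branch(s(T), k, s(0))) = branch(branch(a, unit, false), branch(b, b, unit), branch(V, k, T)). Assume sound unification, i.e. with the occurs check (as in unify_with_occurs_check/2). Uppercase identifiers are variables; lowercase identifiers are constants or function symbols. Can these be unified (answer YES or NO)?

YES

Decompose branch/3: branch(a, unit, false) = branch(a, unit, false),  branch(b, b, unit) = branch(b, b, unit),  branch(s(T), k, s(0)) = branch(V, k, T).
Delete trivial equation branch(a, unit, false) = branch(a, unit, false).
Delete trivial equation branch(b, b, unit) = branch(b, b, unit).
Decompose branch/3: s(T) = V,  k = k,  s(0) = T.
Bind V := s(T); no other remaining equation mentions V.
Delete trivial equation k = k.
Bind T := s(0). Substituting into the earlier binding gives V := s(s(0)).
No equations remain and no clash or occurs-check failure arose, so a unifier exists.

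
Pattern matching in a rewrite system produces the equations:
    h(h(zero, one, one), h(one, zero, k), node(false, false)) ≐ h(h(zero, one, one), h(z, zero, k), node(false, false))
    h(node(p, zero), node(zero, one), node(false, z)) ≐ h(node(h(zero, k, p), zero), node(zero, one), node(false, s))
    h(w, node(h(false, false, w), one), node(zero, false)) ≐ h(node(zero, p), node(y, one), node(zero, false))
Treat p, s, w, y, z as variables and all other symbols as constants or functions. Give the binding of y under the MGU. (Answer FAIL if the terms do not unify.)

Decompose h/3: h(zero, one, one) ≐ h(zero, one, one),  h(one, zero, k) ≐ h(z, zero, k),  node(false, false) ≐ node(false, false).
Delete trivial equation h(zero, one, one) ≐ h(zero, one, one).
Decompose h/3: one ≐ z,  zero ≐ zero,  k ≐ k.
Bind z := one; substituting into the one remaining equation that mentions z gives: h(node(p, zero), node(zero, one), node(false, one)) ≐ h(node(h(zero, k, p), zero), node(zero, one), node(false, s)).
Delete trivial equation zero ≐ zero.
Delete trivial equation k ≐ k.
Delete trivial equation node(false, false) ≐ node(false, false).
Decompose h/3: node(p, zero) ≐ node(h(zero, k, p), zero),  node(zero, one) ≐ node(zero, one),  node(false, one) ≐ node(false, s).
Decompose node/2: p ≐ h(zero, k, p),  zero ≐ zero.
Occurs check fails: p occurs in h(zero, k, p); the equation p ≐ h(zero, k, p) has no finite solution.

FAIL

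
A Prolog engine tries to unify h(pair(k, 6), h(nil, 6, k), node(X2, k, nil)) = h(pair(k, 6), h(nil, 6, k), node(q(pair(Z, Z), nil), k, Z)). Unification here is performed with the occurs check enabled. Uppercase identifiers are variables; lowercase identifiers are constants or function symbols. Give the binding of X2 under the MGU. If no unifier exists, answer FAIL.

q(pair(nil, nil), nil)

Decompose h/3: pair(k, 6) = pair(k, 6),  h(nil, 6, k) = h(nil, 6, k),  node(X2, k, nil) = node(q(pair(Z, Z), nil), k, Z).
Delete trivial equation pair(k, 6) = pair(k, 6).
Delete trivial equation h(nil, 6, k) = h(nil, 6, k).
Decompose node/3: X2 = q(pair(Z, Z), nil),  k = k,  nil = Z.
Bind X2 := q(pair(Z, Z), nil); no other remaining equation mentions X2.
Delete trivial equation k = k.
Bind Z := nil. Substituting into the earlier binding gives X2 := q(pair(nil, nil), nil).
MGU = { X2 = q(pair(nil, nil), nil), Z = nil }, so X2 = q(pair(nil, nil), nil).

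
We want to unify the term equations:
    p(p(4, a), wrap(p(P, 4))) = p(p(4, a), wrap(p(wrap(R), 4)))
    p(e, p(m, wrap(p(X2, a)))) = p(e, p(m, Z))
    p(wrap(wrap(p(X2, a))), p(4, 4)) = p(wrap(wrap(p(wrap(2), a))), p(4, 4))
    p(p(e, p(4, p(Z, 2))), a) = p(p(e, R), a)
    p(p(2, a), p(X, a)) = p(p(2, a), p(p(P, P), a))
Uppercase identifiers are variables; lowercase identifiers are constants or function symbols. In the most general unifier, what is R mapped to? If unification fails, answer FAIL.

p(4, p(wrap(p(wrap(2), a)), 2))

Decompose p/2: p(4, a) = p(4, a),  wrap(p(P, 4)) = wrap(p(wrap(R), 4)).
Delete trivial equation p(4, a) = p(4, a).
Decompose wrap/1: p(P, 4) = p(wrap(R), 4).
Decompose p/2: P = wrap(R),  4 = 4.
Bind P := wrap(R); substituting into the one remaining equation that mentions P gives: p(p(2, a), p(X, a)) = p(p(2, a), p(p(wrap(R), wrap(R)), a)).
Delete trivial equation 4 = 4.
Decompose p/2: e = e,  p(m, wrap(p(X2, a))) = p(m, Z).
Delete trivial equation e = e.
Decompose p/2: m = m,  wrap(p(X2, a)) = Z.
Delete trivial equation m = m.
Bind Z := wrap(p(X2, a)); substituting into the one remaining equation that mentions Z gives: p(p(e, p(4, p(wrap(p(X2, a)), 2))), a) = p(p(e, R), a).
Decompose p/2: wrap(wrap(p(X2, a))) = wrap(wrap(p(wrap(2), a))),  p(4, 4) = p(4, 4).
Decompose wrap/1: wrap(p(X2, a)) = wrap(p(wrap(2), a)).
Decompose wrap/1: p(X2, a) = p(wrap(2), a).
Decompose p/2: X2 = wrap(2),  a = a.
Bind X2 := wrap(2); substituting into the one remaining equation that mentions X2 gives: p(p(e, p(4, p(wrap(p(wrap(2), a)), 2))), a) = p(p(e, R), a). Substituting into the earlier binding gives Z := wrap(p(wrap(2), a)).
Delete trivial equation a = a.
Delete trivial equation p(4, 4) = p(4, 4).
Decompose p/2: p(e, p(4, p(wrap(p(wrap(2), a)), 2))) = p(e, R),  a = a.
Decompose p/2: e = e,  p(4, p(wrap(p(wrap(2), a)), 2)) = R.
Delete trivial equation e = e.
Bind R := p(4, p(wrap(p(wrap(2), a)), 2)); substituting into the one remaining equation that mentions R gives: p(p(2, a), p(X, a)) = p(p(2, a), p(p(wrap(p(4, p(wrap(p(wrap(2), a)), 2))), wrap(p(4, p(wrap(p(wrap(2), a)), 2)))), a)). Substituting into the earlier binding gives P := wrap(p(4, p(wrap(p(wrap(2), a)), 2))).
Delete trivial equation a = a.
Decompose p/2: p(2, a) = p(2, a),  p(X, a) = p(p(wrap(p(4, p(wrap(p(wrap(2), a)), 2))), wrap(p(4, p(wrap(p(wrap(2), a)), 2)))), a).
Delete trivial equation p(2, a) = p(2, a).
Decompose p/2: X = p(wrap(p(4, p(wrap(p(wrap(2), a)), 2))), wrap(p(4, p(wrap(p(wrap(2), a)), 2)))),  a = a.
Bind X := p(wrap(p(4, p(wrap(p(wrap(2), a)), 2))), wrap(p(4, p(wrap(p(wrap(2), a)), 2)))); no other remaining equation mentions X.
Delete trivial equation a = a.
MGU = { P ↦ wrap(p(4, p(wrap(p(wrap(2), a)), 2))), Z ↦ wrap(p(wrap(2), a)), X2 ↦ wrap(2), R ↦ p(4, p(wrap(p(wrap(2), a)), 2)), X ↦ p(wrap(p(4, p(wrap(p(wrap(2), a)), 2))), wrap(p(4, p(wrap(p(wrap(2), a)), 2)))) }, so R ↦ p(4, p(wrap(p(wrap(2), a)), 2)).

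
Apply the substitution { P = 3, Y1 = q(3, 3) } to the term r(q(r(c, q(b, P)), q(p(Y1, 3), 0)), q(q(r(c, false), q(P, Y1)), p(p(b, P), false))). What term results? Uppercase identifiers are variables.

r(q(r(c, q(b, 3)), q(p(q(3, 3), 3), 0)), q(q(r(c, false), q(3, q(3, 3))), p(p(b, 3), false)))

Replace each occurrence of P with 3.
Replace each occurrence of Y1 with q(3, 3).
Result: r(q(r(c, q(b, 3)), q(p(q(3, 3), 3), 0)), q(q(r(c, false), q(3, q(3, 3))), p(p(b, 3), false))).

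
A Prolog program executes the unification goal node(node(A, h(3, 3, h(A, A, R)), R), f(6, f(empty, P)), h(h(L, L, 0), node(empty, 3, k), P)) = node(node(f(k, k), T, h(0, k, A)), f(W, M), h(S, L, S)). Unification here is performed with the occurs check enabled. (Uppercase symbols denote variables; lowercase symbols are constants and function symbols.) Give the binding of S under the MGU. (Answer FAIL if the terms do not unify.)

h(node(empty, 3, k), node(empty, 3, k), 0)

Decompose node/3: node(A, h(3, 3, h(A, A, R)), R) = node(f(k, k), T, h(0, k, A)),  f(6, f(empty, P)) = f(W, M),  h(h(L, L, 0), node(empty, 3, k), P) = h(S, L, S).
Decompose node/3: A = f(k, k),  h(3, 3, h(A, A, R)) = T,  R = h(0, k, A).
Bind A := f(k, k); substituting into the 2 remaining equations that mention A gives: h(3, 3, h(f(k, k), f(k, k), R)) = T,  R = h(0, k, f(k, k)).
Bind T := h(3, 3, h(f(k, k), f(k, k), R)); no other remaining equation mentions T.
Bind R := h(0, k, f(k, k)); no other remaining equation mentions R. Substituting into the earlier binding gives T := h(3, 3, h(f(k, k), f(k, k), h(0, k, f(k, k)))).
Decompose f/2: 6 = W,  f(empty, P) = M.
Bind W := 6; no other remaining equation mentions W.
Bind M := f(empty, P); no other remaining equation mentions M.
Decompose h/3: h(L, L, 0) = S,  node(empty, 3, k) = L,  P = S.
Bind S := h(L, L, 0); substituting into the one remaining equation that mentions S gives: P = h(L, L, 0).
Bind L := node(empty, 3, k); substituting into the remaining equation gives: P = h(node(empty, 3, k), node(empty, 3, k), 0). Substituting into the earlier binding gives S := h(node(empty, 3, k), node(empty, 3, k), 0).
Bind P := h(node(empty, 3, k), node(empty, 3, k), 0). Substituting into the earlier binding gives M := f(empty, h(node(empty, 3, k), node(empty, 3, k), 0)).
MGU = { A ↦ f(k, k), T ↦ h(3, 3, h(f(k, k), f(k, k), h(0, k, f(k, k)))), R ↦ h(0, k, f(k, k)), W ↦ 6, M ↦ f(empty, h(node(empty, 3, k), node(empty, 3, k), 0)), S ↦ h(node(empty, 3, k), node(empty, 3, k), 0), L ↦ node(empty, 3, k), P ↦ h(node(empty, 3, k), node(empty, 3, k), 0) }, so S ↦ h(node(empty, 3, k), node(empty, 3, k), 0).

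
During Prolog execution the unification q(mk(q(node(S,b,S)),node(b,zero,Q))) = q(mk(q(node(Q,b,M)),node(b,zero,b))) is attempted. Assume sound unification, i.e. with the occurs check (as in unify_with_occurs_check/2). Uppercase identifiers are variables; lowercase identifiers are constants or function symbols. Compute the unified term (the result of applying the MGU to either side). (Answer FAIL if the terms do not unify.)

q(mk(q(node(b,b,b)),node(b,zero,b)))

Decompose q/1: mk(q(node(S,b,S)),node(b,zero,Q)) = mk(q(node(Q,b,M)),node(b,zero,b)).
Decompose mk/2: q(node(S,b,S)) = q(node(Q,b,M)),  node(b,zero,Q) = node(b,zero,b).
Decompose q/1: node(S,b,S) = node(Q,b,M).
Decompose node/3: S = Q,  b = b,  S = M.
Bind S := Q; substituting into the one remaining equation that mentions S gives: Q = M.
Delete trivial equation b = b.
Bind Q := M; substituting into the remaining equation gives: node(b,zero,M) = node(b,zero,b). Substituting into the earlier binding gives S := M.
Decompose node/3: b = b,  zero = zero,  M = b.
Delete trivial equation b = b.
Delete trivial equation zero = zero.
Bind M := b. Substituting into the earlier bindings gives S := b, Q := b.
Applying the MGU to either side gives q(mk(q(node(b,b,b)),node(b,zero,b))).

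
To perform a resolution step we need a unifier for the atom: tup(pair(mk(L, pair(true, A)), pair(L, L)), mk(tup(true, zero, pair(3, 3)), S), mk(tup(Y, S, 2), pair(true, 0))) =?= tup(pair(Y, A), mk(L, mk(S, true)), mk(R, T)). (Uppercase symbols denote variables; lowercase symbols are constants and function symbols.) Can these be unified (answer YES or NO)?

NO

Decompose tup/3: pair(mk(L, pair(true, A)), pair(L, L)) =?= pair(Y, A),  mk(tup(true, zero, pair(3, 3)), S) =?= mk(L, mk(S, true)),  mk(tup(Y, S, 2), pair(true, 0)) =?= mk(R, T).
Decompose pair/2: mk(L, pair(true, A)) =?= Y,  pair(L, L) =?= A.
Bind Y := mk(L, pair(true, A)); substituting into the one remaining equation that mentions Y gives: mk(tup(mk(L, pair(true, A)), S, 2), pair(true, 0)) =?= mk(R, T).
Bind A := pair(L, L); substituting into the one remaining equation that mentions A gives: mk(tup(mk(L, pair(true, pair(L, L))), S, 2), pair(true, 0)) =?= mk(R, T). Substituting into the earlier binding gives Y := mk(L, pair(true, pair(L, L))).
Decompose mk/2: tup(true, zero, pair(3, 3)) =?= L,  S =?= mk(S, true).
Bind L := tup(true, zero, pair(3, 3)); substituting into the one remaining equation that mentions L gives: mk(tup(mk(tup(true, zero, pair(3, 3)), pair(true, pair(tup(true, zero, pair(3, 3)), tup(true, zero, pair(3, 3))))), S, 2), pair(true, 0)) =?= mk(R, T). Substituting into the earlier bindings gives Y := mk(tup(true, zero, pair(3, 3)), pair(true, pair(tup(true, zero, pair(3, 3)), tup(true, zero, pair(3, 3))))), A := pair(tup(true, zero, pair(3, 3)), tup(true, zero, pair(3, 3))).
Occurs check fails: S occurs in mk(S, true); the equation S =?= mk(S, true) has no finite solution.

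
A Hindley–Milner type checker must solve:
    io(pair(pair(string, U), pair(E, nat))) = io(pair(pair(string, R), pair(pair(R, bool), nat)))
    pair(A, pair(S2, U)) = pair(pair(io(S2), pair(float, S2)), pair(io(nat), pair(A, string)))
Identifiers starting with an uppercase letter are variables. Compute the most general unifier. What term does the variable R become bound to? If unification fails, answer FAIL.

pair(pair(io(io(nat)), pair(float, io(nat))), string)

Decompose io/1: pair(pair(string, U), pair(E, nat)) = pair(pair(string, R), pair(pair(R, bool), nat)).
Decompose pair/2: pair(string, U) = pair(string, R),  pair(E, nat) = pair(pair(R, bool), nat).
Decompose pair/2: string = string,  U = R.
Delete trivial equation string = string.
Bind U := R; substituting into the one remaining equation that mentions U gives: pair(A, pair(S2, R)) = pair(pair(io(S2), pair(float, S2)), pair(io(nat), pair(A, string))).
Decompose pair/2: E = pair(R, bool),  nat = nat.
Bind E := pair(R, bool); no other remaining equation mentions E.
Delete trivial equation nat = nat.
Decompose pair/2: A = pair(io(S2), pair(float, S2)),  pair(S2, R) = pair(io(nat), pair(A, string)).
Bind A := pair(io(S2), pair(float, S2)); substituting into the remaining equation gives: pair(S2, R) = pair(io(nat), pair(pair(io(S2), pair(float, S2)), string)).
Decompose pair/2: S2 = io(nat),  R = pair(pair(io(S2), pair(float, S2)), string).
Bind S2 := io(nat); substituting into the remaining equation gives: R = pair(pair(io(io(nat)), pair(float, io(nat))), string). Substituting into the earlier binding gives A := pair(io(io(nat)), pair(float, io(nat))).
Bind R := pair(pair(io(io(nat)), pair(float, io(nat))), string). Substituting into the earlier bindings gives U := pair(pair(io(io(nat)), pair(float, io(nat))), string), E := pair(pair(pair(io(io(nat)), pair(float, io(nat))), string), bool).
MGU = { U ↦ pair(pair(io(io(nat)), pair(float, io(nat))), string), E ↦ pair(pair(pair(io(io(nat)), pair(float, io(nat))), string), bool), A ↦ pair(io(io(nat)), pair(float, io(nat))), S2 ↦ io(nat), R ↦ pair(pair(io(io(nat)), pair(float, io(nat))), string) }, so R ↦ pair(pair(io(io(nat)), pair(float, io(nat))), string).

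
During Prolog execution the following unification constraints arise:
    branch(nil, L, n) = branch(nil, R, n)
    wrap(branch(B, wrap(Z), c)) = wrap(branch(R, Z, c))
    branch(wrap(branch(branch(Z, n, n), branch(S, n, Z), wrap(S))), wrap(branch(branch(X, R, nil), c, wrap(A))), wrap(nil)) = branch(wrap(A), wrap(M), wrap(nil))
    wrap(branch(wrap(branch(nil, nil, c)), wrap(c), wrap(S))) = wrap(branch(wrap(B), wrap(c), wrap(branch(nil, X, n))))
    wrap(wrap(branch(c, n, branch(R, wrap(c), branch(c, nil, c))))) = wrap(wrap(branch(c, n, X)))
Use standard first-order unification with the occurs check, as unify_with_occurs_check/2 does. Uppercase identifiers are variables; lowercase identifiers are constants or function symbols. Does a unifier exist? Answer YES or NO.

Decompose branch/3: nil = nil,  L = R,  n = n.
Delete trivial equation nil = nil.
Bind L := R; no other remaining equation mentions L.
Delete trivial equation n = n.
Decompose wrap/1: branch(B, wrap(Z), c) = branch(R, Z, c).
Decompose branch/3: B = R,  wrap(Z) = Z,  c = c.
Bind B := R; substituting into the one remaining equation that mentions B gives: wrap(branch(wrap(branch(nil, nil, c)), wrap(c), wrap(S))) = wrap(branch(wrap(R), wrap(c), wrap(branch(nil, X, n)))).
Occurs check fails: Z occurs in wrap(Z); the equation Z = wrap(Z) has no finite solution.

NO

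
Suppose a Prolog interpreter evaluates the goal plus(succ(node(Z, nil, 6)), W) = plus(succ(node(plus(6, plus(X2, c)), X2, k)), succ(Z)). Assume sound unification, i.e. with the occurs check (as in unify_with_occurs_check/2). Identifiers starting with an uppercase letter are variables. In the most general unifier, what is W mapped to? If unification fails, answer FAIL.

Decompose plus/2: succ(node(Z, nil, 6)) = succ(node(plus(6, plus(X2, c)), X2, k)),  W = succ(Z).
Decompose succ/1: node(Z, nil, 6) = node(plus(6, plus(X2, c)), X2, k).
Decompose node/3: Z = plus(6, plus(X2, c)),  nil = X2,  6 = k.
Bind Z := plus(6, plus(X2, c)); substituting into the one remaining equation that mentions Z gives: W = succ(plus(6, plus(X2, c))).
Bind X2 := nil; substituting into the one remaining equation that mentions X2 gives: W = succ(plus(6, plus(nil, c))). Substituting into the earlier binding gives Z := plus(6, plus(nil, c)).
Clash: constants 6 and k differ; no unifier exists.

FAIL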